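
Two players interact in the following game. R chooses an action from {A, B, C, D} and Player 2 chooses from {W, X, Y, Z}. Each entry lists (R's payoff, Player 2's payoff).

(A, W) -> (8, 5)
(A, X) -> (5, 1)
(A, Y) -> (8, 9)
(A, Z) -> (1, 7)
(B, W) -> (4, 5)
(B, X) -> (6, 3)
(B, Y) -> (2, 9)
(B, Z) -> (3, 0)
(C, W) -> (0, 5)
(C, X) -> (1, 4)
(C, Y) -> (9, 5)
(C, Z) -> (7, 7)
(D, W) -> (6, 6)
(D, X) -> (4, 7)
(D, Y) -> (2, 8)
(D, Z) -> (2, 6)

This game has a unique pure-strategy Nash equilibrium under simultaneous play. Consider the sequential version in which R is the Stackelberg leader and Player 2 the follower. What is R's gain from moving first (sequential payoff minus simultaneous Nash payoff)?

1

Player 2 best-responds to each possible R move:
- A: Player 2 compares 5, 1, 9, 7 and picks Y; R would get 8.
- B: Player 2 compares 5, 3, 9, 0 and picks Y; R would get 2.
- C: Player 2 compares 5, 4, 5, 7 and picks Z; R would get 7.
- D: Player 2 compares 6, 7, 8, 6 and picks Y; R would get 2.
Among 8, 2, 7, 2, the best is 8 at A. Subgame-perfect outcome: (A, Y) with payoffs (8, 9).
Under simultaneous play:
R's best replies: W→A; X→B; Y→C; Z→C.
Player 2's best replies: A→Y; B→Y; C→Z; D→Y.
The unique mutual best reply is (C, Z), giving (7, 7).
R's commitment gain: 8 − 7 = 1.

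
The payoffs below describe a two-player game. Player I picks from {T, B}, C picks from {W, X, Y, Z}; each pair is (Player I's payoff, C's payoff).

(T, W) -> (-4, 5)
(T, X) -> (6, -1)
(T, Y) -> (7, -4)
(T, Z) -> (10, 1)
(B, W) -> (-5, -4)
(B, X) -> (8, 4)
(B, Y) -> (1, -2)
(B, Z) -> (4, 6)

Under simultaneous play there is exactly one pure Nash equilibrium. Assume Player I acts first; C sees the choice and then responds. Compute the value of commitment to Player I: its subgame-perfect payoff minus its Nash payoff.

8

C best-responds to each possible Player I move:
- T: BR = W, leader payoff -4.
- B: BR = Z, leader payoff 4.
Player I's induced payoffs are -4, 4, so Player I commits to B. Subgame-perfect outcome: (B, Z) with payoffs (4, 6).
Now find the simultaneous Nash equilibrium.
Player I's best replies: W→T; X→B; Y→T; Z→T.
C's best replies: T→W; B→Z.
The unique mutual best reply is (T, W), giving (-4, 5).
Player I's commitment gain: 4 − -4 = 8.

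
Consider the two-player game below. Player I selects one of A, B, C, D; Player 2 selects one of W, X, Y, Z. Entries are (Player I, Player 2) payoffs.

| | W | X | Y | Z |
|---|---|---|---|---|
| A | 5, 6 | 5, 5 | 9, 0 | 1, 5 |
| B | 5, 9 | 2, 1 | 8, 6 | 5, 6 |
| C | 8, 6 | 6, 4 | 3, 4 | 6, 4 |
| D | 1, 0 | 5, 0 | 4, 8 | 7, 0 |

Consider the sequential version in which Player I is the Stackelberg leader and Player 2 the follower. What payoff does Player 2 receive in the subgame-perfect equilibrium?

6

Backward induction with Player I moving first.
- A: BR = W, leader payoff 5.
- B: BR = W, leader payoff 5.
- C: BR = W, leader payoff 8.
- D: BR = Y, leader payoff 4.
Maximizing over 5, 5, 8, 4, Player I chooses C. Subgame-perfect outcome: (C, W) with payoffs (8, 6).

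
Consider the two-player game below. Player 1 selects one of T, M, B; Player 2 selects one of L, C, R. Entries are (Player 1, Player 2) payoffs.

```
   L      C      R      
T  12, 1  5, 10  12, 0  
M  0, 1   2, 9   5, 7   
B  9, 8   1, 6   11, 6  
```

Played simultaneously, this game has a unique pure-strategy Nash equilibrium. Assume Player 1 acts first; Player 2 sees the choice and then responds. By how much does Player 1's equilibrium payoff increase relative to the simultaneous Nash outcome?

4

Backward induction with Player 1 moving first.
- T: BR = C, leader payoff 5.
- M: BR = C, leader payoff 2.
- B: BR = L, leader payoff 9.
Maximizing over 5, 2, 9, Player 1 chooses B. Subgame-perfect outcome: (B, L) with payoffs (9, 8).
Now find the simultaneous Nash equilibrium.
Player 1's best replies: L→T; C→T; R→T.
Player 2's best replies: T→C; M→C; B→L.
Only (T, C) has each player best-responding; Nash payoffs (5, 10).
Player 1's commitment gain: 9 − 5 = 4.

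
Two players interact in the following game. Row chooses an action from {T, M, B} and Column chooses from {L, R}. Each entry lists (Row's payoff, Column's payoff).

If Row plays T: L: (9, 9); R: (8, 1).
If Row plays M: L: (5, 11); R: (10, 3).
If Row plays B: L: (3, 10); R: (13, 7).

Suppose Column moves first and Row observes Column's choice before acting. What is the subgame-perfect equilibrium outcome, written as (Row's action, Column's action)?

Backward induction with Column moving first.
- L: Row compares 9, 5, 3 and picks T; Column would get 9.
- R: Row compares 8, 10, 13 and picks B; Column would get 7.
Column's induced payoffs are 9, 7, so Column commits to L. Subgame-perfect outcome: (T, L) with payoffs (9, 9).

(T, L)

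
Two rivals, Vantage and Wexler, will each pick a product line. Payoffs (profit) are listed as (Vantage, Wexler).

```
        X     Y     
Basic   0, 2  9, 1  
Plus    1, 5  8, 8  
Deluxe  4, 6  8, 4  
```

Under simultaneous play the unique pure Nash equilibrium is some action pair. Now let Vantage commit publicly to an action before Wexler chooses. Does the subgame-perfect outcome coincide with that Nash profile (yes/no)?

no

Wexler best-responds to each possible Vantage move:
- Basic: Wexler compares 2, 1 and picks X; Vantage would get 0.
- Plus: Wexler compares 5, 8 and picks Y; Vantage would get 8.
- Deluxe: Wexler compares 6, 4 and picks X; Vantage would get 4.
Among 0, 8, 4, the best is 8 at Plus. Subgame-perfect outcome: (Plus, Y) with payoffs (8, 8).
Now find the simultaneous Nash equilibrium.
Vantage's best replies: X→Deluxe; Y→Basic.
Wexler's best replies: Basic→X; Plus→Y; Deluxe→X.
The unique mutual best reply is (Deluxe, X), giving (4, 6).
Sequential outcome (Plus, Y) differs from the Nash profile (Deluxe, X).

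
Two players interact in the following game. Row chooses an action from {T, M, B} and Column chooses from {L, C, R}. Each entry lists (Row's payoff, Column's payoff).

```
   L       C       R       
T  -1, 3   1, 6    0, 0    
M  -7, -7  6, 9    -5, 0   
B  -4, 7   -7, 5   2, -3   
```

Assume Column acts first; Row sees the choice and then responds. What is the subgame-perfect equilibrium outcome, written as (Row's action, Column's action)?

Backward induction with Column moving first.
- L: Row compares -1, -7, -4 and picks T; Column would get 3.
- C: Row compares 1, 6, -7 and picks M; Column would get 9.
- R: Row compares 0, -5, 2 and picks B; Column would get -3.
Column's induced payoffs are 3, 9, -3, so Column commits to C. Subgame-perfect outcome: (M, C) with payoffs (6, 9).

(M, C)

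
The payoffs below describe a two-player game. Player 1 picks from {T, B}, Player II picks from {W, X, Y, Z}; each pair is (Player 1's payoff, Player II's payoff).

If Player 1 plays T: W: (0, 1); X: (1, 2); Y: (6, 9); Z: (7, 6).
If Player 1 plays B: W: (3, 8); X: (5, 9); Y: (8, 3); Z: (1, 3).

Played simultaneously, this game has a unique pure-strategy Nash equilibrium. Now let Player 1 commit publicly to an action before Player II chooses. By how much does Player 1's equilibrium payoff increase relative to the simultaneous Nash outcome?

Work backward from Player II's decision.
- T: BR = Y, leader payoff 6.
- B: BR = X, leader payoff 5.
Maximizing over 6, 5, Player 1 chooses T. Subgame-perfect outcome: (T, Y) with payoffs (6, 9).
Under simultaneous play:
Player 1's best replies: W→B; X→B; Y→B; Z→T.
Player II's best replies: T→Y; B→X.
The unique mutual best reply is (B, X), giving (5, 9).
Player 1's commitment gain: 6 − 5 = 1.

1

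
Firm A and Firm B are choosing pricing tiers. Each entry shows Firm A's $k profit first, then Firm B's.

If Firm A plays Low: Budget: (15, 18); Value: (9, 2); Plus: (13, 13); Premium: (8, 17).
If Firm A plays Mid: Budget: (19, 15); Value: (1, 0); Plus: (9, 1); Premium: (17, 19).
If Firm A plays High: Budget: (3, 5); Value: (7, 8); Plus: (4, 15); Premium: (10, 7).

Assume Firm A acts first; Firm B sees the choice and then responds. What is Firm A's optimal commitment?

Mid

Backward induction with Firm A moving first.
- Low: BR = Budget, leader payoff 15.
- Mid: BR = Premium, leader payoff 17.
- High: BR = Plus, leader payoff 4.
Among 15, 17, 4, the best is 17 at Mid. Subgame-perfect outcome: (Mid, Premium) with payoffs (17, 19).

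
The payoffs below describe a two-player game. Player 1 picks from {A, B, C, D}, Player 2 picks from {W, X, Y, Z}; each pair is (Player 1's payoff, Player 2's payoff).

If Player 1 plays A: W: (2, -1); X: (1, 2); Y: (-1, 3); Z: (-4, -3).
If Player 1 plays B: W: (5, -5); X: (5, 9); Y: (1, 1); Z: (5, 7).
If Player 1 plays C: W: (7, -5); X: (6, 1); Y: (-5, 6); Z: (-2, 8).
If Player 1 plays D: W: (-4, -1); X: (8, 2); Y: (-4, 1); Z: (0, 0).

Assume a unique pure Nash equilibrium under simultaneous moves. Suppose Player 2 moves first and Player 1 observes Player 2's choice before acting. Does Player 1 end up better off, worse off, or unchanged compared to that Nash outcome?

worse off

Player 1 best-responds to each possible Player 2 move:
- W: BR = C, leader payoff -5.
- X: BR = D, leader payoff 2.
- Y: BR = B, leader payoff 1.
- Z: BR = B, leader payoff 7.
Maximizing over -5, 2, 1, 7, Player 2 chooses Z. Subgame-perfect outcome: (B, Z) with payoffs (5, 7).
Now find the simultaneous Nash equilibrium.
Player 1's best replies: W→C; X→D; Y→B; Z→B.
Player 2's best replies: A→Y; B→X; C→Z; D→X.
Only (D, X) has each player best-responding; Nash payoffs (8, 2).
Player 1 earns 5 sequentially versus 8 at the Nash outcome: worse off.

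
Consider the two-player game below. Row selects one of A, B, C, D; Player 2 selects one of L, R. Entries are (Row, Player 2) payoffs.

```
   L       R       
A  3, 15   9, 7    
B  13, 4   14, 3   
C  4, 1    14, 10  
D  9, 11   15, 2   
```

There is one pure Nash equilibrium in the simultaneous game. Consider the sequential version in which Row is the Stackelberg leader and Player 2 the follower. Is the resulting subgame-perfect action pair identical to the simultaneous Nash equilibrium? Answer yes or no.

Work backward from Player 2's decision.
- A: Player 2 compares 15, 7 and picks L; Row would get 3.
- B: Player 2 compares 4, 3 and picks L; Row would get 13.
- C: Player 2 compares 1, 10 and picks R; Row would get 14.
- D: Player 2 compares 11, 2 and picks L; Row would get 9.
Maximizing over 3, 13, 14, 9, Row chooses C. Subgame-perfect outcome: (C, R) with payoffs (14, 10).
Under simultaneous play:
Row's best replies: L→B; R→D.
Player 2's best replies: A→L; B→L; C→R; D→L.
The unique mutual best reply is (B, L), giving (13, 4).
Sequential outcome (C, R) differs from the Nash profile (B, L).

no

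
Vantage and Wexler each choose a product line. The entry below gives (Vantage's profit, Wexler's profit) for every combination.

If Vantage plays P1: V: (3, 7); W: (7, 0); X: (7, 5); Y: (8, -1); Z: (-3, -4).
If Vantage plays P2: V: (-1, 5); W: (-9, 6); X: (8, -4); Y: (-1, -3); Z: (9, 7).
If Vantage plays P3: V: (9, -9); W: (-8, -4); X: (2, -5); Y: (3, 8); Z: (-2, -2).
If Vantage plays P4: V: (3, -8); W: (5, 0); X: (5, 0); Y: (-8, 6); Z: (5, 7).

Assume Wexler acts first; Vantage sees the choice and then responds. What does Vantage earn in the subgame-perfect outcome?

Vantage best-responds to each possible Wexler move:
- V: BR = P3, leader payoff -9.
- W: BR = P1, leader payoff 0.
- X: BR = P2, leader payoff -4.
- Y: BR = P1, leader payoff -1.
- Z: BR = P2, leader payoff 7.
Wexler's induced payoffs are -9, 0, -4, -1, 7, so Wexler commits to Z. Subgame-perfect outcome: (P2, Z) with payoffs (9, 7).

9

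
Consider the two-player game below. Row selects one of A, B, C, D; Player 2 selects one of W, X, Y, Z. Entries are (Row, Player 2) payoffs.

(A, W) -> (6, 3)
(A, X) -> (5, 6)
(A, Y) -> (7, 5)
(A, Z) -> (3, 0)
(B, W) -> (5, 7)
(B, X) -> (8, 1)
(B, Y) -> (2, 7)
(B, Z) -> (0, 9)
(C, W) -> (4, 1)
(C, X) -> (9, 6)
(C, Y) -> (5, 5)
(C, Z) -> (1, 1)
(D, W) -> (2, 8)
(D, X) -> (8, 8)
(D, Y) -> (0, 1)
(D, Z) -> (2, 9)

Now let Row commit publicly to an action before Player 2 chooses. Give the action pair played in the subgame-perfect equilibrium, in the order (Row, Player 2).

Player 2 best-responds to each possible Row move:
- A → Player 2 plays X (best of 3, 6, 5, 0); Row gets 5.
- B → Player 2 plays Z (best of 7, 1, 7, 9); Row gets 0.
- C → Player 2 plays X (best of 1, 6, 5, 1); Row gets 9.
- D → Player 2 plays Z (best of 8, 8, 1, 9); Row gets 2.
Among 5, 0, 9, 2, the best is 9 at C. Subgame-perfect outcome: (C, X) with payoffs (9, 6).

(C, X)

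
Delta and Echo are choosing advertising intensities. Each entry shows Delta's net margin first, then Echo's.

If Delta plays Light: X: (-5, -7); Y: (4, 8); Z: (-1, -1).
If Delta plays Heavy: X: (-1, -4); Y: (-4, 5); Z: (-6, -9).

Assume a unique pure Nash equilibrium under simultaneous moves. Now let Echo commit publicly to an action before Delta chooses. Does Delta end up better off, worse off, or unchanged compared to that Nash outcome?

unchanged

Backward induction with Echo moving first.
- X: Delta compares -5, -1 and picks Heavy; Echo would get -4.
- Y: Delta compares 4, -4 and picks Light; Echo would get 8.
- Z: Delta compares -1, -6 and picks Light; Echo would get -1.
Echo's induced payoffs are -4, 8, -1, so Echo commits to Y. Subgame-perfect outcome: (Light, Y) with payoffs (4, 8).
Under simultaneous play:
Delta's best replies: X→Heavy; Y→Light; Z→Light.
Echo's best replies: Light→Y; Heavy→Y.
The unique mutual best reply is (Light, Y), giving (4, 8).
Delta earns 4 sequentially versus 4 at the Nash outcome: unchanged.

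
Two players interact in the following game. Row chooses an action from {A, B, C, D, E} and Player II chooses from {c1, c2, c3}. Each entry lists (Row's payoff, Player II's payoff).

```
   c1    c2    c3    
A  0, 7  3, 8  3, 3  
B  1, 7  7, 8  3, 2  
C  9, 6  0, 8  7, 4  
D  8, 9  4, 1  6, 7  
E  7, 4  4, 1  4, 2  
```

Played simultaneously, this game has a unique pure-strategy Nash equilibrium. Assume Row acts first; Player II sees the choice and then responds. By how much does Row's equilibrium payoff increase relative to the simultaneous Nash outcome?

Work backward from Player II's decision.
- A → Player II plays c2 (best of 7, 8, 3); Row gets 3.
- B → Player II plays c2 (best of 7, 8, 2); Row gets 7.
- C → Player II plays c2 (best of 6, 8, 4); Row gets 0.
- D → Player II plays c1 (best of 9, 1, 7); Row gets 8.
- E → Player II plays c1 (best of 4, 1, 2); Row gets 7.
Maximizing over 3, 7, 0, 8, 7, Row chooses D. Subgame-perfect outcome: (D, c1) with payoffs (8, 9).
For the simultaneous game, intersect best replies.
Row's best replies: c1→C; c2→B; c3→C.
Player II's best replies: A→c2; B→c2; C→c2; D→c1; E→c1.
The unique mutual best reply is (B, c2), giving (7, 8).
Row's commitment gain: 8 − 7 = 1.

1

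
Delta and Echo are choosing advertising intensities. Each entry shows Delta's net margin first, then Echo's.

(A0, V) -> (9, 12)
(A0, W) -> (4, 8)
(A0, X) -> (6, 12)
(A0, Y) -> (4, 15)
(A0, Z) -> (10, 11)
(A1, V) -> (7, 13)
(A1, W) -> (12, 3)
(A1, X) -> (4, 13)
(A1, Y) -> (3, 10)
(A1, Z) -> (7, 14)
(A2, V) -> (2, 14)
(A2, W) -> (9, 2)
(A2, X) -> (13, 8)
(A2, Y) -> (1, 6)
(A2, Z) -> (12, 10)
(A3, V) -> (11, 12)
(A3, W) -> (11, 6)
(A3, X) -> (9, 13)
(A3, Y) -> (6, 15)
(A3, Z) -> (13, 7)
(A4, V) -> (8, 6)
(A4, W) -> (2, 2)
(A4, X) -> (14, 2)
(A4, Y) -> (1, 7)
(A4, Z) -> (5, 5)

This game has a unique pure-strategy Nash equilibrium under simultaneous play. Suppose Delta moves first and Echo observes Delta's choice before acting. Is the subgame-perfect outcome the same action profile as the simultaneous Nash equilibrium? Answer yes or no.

no

Work backward from Echo's decision.
- A0: Echo compares 12, 8, 12, 15, 11 and picks Y; Delta would get 4.
- A1: Echo compares 13, 3, 13, 10, 14 and picks Z; Delta would get 7.
- A2: Echo compares 14, 2, 8, 6, 10 and picks V; Delta would get 2.
- A3: Echo compares 12, 6, 13, 15, 7 and picks Y; Delta would get 6.
- A4: Echo compares 6, 2, 2, 7, 5 and picks Y; Delta would get 1.
Maximizing over 4, 7, 2, 6, 1, Delta chooses A1. Subgame-perfect outcome: (A1, Z) with payoffs (7, 14).
For the simultaneous game, intersect best replies.
Delta's best replies: V→A3; W→A1; X→A4; Y→A3; Z→A3.
Echo's best replies: A0→Y; A1→Z; A2→V; A3→Y; A4→Y.
The unique mutual best reply is (A3, Y), giving (6, 15).
Sequential outcome (A1, Z) differs from the Nash profile (A3, Y).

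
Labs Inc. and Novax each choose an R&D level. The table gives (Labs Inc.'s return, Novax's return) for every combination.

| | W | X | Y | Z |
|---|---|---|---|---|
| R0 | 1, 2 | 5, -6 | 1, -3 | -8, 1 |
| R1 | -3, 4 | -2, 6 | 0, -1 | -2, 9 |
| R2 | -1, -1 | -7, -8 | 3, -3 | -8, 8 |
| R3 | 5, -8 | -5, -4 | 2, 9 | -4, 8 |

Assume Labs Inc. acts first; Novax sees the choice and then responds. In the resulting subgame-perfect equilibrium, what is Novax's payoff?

Work backward from Novax's decision.
- R0 → Novax plays W (best of 2, -6, -3, 1); Labs Inc. gets 1.
- R1 → Novax plays Z (best of 4, 6, -1, 9); Labs Inc. gets -2.
- R2 → Novax plays Z (best of -1, -8, -3, 8); Labs Inc. gets -8.
- R3 → Novax plays Y (best of -8, -4, 9, 8); Labs Inc. gets 2.
Labs Inc.'s induced payoffs are 1, -2, -8, 2, so Labs Inc. commits to R3. Subgame-perfect outcome: (R3, Y) with payoffs (2, 9).

9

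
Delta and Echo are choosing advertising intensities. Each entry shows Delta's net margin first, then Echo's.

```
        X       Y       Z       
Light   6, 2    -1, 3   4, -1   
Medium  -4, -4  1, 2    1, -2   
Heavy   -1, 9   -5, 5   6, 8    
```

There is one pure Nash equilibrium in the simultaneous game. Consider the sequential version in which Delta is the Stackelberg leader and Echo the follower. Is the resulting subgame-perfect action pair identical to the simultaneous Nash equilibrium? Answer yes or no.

yes

Work backward from Echo's decision.
- Light: BR = Y, leader payoff -1.
- Medium: BR = Y, leader payoff 1.
- Heavy: BR = X, leader payoff -1.
Delta's induced payoffs are -1, 1, -1, so Delta commits to Medium. Subgame-perfect outcome: (Medium, Y) with payoffs (1, 2).
For the simultaneous game, intersect best replies.
Delta's best replies: X→Light; Y→Medium; Z→Heavy.
Echo's best replies: Light→Y; Medium→Y; Heavy→X.
Only (Medium, Y) has each player best-responding; Nash payoffs (1, 2).
Sequential outcome (Medium, Y) coincides with the Nash profile (Medium, Y).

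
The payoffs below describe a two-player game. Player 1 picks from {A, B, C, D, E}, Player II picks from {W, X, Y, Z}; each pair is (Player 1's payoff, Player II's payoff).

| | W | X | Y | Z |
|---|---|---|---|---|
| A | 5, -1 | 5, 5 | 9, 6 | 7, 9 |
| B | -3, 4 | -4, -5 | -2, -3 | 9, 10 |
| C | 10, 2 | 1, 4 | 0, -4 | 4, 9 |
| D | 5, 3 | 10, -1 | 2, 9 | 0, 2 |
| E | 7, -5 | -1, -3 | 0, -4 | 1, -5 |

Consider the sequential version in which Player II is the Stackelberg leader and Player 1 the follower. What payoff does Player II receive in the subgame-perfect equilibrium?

10

Work backward from Player 1's decision.
- W: BR = C, leader payoff 2.
- X: BR = D, leader payoff -1.
- Y: BR = A, leader payoff 6.
- Z: BR = B, leader payoff 10.
Among 2, -1, 6, 10, the best is 10 at Z. Subgame-perfect outcome: (B, Z) with payoffs (9, 10).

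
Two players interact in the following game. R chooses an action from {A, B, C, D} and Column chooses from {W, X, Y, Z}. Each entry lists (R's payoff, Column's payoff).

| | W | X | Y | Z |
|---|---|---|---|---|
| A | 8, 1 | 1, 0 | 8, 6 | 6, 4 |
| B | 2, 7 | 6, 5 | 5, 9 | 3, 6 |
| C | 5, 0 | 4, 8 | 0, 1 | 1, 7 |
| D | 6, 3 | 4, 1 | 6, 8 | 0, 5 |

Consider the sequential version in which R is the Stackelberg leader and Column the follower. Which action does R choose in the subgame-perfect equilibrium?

A

Work backward from Column's decision.
- A: BR = Y, leader payoff 8.
- B: BR = Y, leader payoff 5.
- C: BR = X, leader payoff 4.
- D: BR = Y, leader payoff 6.
R's induced payoffs are 8, 5, 4, 6, so R commits to A. Subgame-perfect outcome: (A, Y) with payoffs (8, 6).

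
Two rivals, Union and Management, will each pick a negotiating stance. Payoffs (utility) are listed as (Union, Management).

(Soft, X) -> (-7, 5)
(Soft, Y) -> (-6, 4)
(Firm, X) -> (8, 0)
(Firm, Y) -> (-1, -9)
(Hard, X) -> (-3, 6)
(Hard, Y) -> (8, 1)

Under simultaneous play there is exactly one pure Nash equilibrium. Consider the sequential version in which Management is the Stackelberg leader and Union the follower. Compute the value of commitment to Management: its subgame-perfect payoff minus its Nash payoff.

Backward induction with Management moving first.
- X: Union compares -7, 8, -3 and picks Firm; Management would get 0.
- Y: Union compares -6, -1, 8 and picks Hard; Management would get 1.
Maximizing over 0, 1, Management chooses Y. Subgame-perfect outcome: (Hard, Y) with payoffs (8, 1).
Now find the simultaneous Nash equilibrium.
Union's best replies: X→Firm; Y→Hard.
Management's best replies: Soft→X; Firm→X; Hard→X.
Only (Firm, X) has each player best-responding; Nash payoffs (8, 0).
Management's commitment gain: 1 − 0 = 1.

1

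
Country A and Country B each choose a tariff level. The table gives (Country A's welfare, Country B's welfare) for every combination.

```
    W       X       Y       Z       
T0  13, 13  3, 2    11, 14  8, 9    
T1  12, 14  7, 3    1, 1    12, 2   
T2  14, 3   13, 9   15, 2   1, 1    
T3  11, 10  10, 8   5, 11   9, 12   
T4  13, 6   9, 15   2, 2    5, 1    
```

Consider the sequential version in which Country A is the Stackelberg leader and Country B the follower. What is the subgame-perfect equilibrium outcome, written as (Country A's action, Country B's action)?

Work backward from Country B's decision.
- T0 → Country B plays Y (best of 13, 2, 14, 9); Country A gets 11.
- T1 → Country B plays W (best of 14, 3, 1, 2); Country A gets 12.
- T2 → Country B plays X (best of 3, 9, 2, 1); Country A gets 13.
- T3 → Country B plays Z (best of 10, 8, 11, 12); Country A gets 9.
- T4 → Country B plays X (best of 6, 15, 2, 1); Country A gets 9.
Among 11, 12, 13, 9, 9, the best is 13 at T2. Subgame-perfect outcome: (T2, X) with payoffs (13, 9).

(T2, X)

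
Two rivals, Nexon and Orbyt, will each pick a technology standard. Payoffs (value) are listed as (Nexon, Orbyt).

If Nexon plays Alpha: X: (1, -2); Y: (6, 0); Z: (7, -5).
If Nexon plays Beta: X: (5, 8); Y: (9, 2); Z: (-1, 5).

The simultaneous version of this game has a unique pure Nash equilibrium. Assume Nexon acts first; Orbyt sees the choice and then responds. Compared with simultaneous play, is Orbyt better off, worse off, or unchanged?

Orbyt best-responds to each possible Nexon move:
- Alpha: Orbyt compares -2, 0, -5 and picks Y; Nexon would get 6.
- Beta: Orbyt compares 8, 2, 5 and picks X; Nexon would get 5.
Nexon's induced payoffs are 6, 5, so Nexon commits to Alpha. Subgame-perfect outcome: (Alpha, Y) with payoffs (6, 0).
Now find the simultaneous Nash equilibrium.
Nexon's best replies: X→Beta; Y→Beta; Z→Alpha.
Orbyt's best replies: Alpha→Y; Beta→X.
The unique mutual best reply is (Beta, X), giving (5, 8).
Orbyt earns 0 sequentially versus 8 at the Nash outcome: worse off.

worse off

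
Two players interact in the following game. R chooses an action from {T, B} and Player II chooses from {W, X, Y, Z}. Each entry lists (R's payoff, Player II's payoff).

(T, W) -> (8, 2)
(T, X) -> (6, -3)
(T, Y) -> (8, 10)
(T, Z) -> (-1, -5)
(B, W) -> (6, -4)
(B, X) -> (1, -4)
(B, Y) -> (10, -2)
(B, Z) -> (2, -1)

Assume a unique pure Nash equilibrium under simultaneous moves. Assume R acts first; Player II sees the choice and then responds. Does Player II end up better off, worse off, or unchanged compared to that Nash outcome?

better off

Work backward from Player II's decision.
- T → Player II plays Y (best of 2, -3, 10, -5); R gets 8.
- B → Player II plays Z (best of -4, -4, -2, -1); R gets 2.
Maximizing over 8, 2, R chooses T. Subgame-perfect outcome: (T, Y) with payoffs (8, 10).
Under simultaneous play:
R's best replies: W→T; X→T; Y→B; Z→B.
Player II's best replies: T→Y; B→Z.
The unique mutual best reply is (B, Z), giving (2, -1).
Player II earns 10 sequentially versus -1 at the Nash outcome: better off.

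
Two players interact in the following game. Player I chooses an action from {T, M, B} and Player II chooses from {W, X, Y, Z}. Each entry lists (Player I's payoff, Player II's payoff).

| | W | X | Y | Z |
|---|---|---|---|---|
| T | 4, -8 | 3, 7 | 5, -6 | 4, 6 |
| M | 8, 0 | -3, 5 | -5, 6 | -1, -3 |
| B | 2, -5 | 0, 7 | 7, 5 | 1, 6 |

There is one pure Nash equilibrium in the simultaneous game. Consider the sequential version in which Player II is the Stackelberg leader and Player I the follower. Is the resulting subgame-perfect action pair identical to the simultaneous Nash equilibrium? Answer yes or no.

Work backward from Player I's decision.
- W → Player I plays M (best of 4, 8, 2); Player II gets 0.
- X → Player I plays T (best of 3, -3, 0); Player II gets 7.
- Y → Player I plays B (best of 5, -5, 7); Player II gets 5.
- Z → Player I plays T (best of 4, -1, 1); Player II gets 6.
Among 0, 7, 5, 6, the best is 7 at X. Subgame-perfect outcome: (T, X) with payoffs (3, 7).
Now find the simultaneous Nash equilibrium.
Player I's best replies: W→M; X→T; Y→B; Z→T.
Player II's best replies: T→X; M→Y; B→X.
Only (T, X) has each player best-responding; Nash payoffs (3, 7).
Sequential outcome (T, X) coincides with the Nash profile (T, X).

yes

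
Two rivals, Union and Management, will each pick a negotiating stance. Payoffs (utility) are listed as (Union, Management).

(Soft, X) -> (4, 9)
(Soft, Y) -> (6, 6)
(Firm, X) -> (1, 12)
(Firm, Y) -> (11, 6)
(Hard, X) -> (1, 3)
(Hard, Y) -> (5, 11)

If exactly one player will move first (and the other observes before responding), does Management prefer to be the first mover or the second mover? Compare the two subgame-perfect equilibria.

If Union leads: Management's best replies are Soft→X, Firm→X, Hard→Y; Union's induced payoffs 4, 1, 5; outcome (Hard, Y), payoffs (5, 11).
If Management leads: Union's best replies are X→Soft, Y→Firm; Management's induced payoffs 9, 6; outcome (Soft, X), payoffs (4, 9).
Management gets 9 moving first and 11 moving second, so Management prefers to move second.

second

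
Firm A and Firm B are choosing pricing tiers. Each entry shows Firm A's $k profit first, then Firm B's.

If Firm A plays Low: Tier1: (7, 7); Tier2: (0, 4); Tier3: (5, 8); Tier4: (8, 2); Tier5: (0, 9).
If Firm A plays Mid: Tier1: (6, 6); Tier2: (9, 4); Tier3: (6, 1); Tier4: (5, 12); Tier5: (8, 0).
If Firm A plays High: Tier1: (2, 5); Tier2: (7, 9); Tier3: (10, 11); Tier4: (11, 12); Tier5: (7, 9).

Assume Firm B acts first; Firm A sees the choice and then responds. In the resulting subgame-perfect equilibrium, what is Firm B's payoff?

12

Work backward from Firm A's decision.
- Tier1: Firm A compares 7, 6, 2 and picks Low; Firm B would get 7.
- Tier2: Firm A compares 0, 9, 7 and picks Mid; Firm B would get 4.
- Tier3: Firm A compares 5, 6, 10 and picks High; Firm B would get 11.
- Tier4: Firm A compares 8, 5, 11 and picks High; Firm B would get 12.
- Tier5: Firm A compares 0, 8, 7 and picks Mid; Firm B would get 0.
Among 7, 4, 11, 12, 0, the best is 12 at Tier4. Subgame-perfect outcome: (High, Tier4) with payoffs (11, 12).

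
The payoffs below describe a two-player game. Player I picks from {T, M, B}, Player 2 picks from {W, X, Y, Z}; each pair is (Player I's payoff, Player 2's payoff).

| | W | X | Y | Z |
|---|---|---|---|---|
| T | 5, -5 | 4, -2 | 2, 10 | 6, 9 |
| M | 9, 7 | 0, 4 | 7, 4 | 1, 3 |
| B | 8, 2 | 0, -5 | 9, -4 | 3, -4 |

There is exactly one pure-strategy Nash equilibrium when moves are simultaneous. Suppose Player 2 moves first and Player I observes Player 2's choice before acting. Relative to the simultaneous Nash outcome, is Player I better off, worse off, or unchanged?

Solve by backward induction (Player 2 leads).
- W: Player I compares 5, 9, 8 and picks M; Player 2 would get 7.
- X: Player I compares 4, 0, 0 and picks T; Player 2 would get -2.
- Y: Player I compares 2, 7, 9 and picks B; Player 2 would get -4.
- Z: Player I compares 6, 1, 3 and picks T; Player 2 would get 9.
Maximizing over 7, -2, -4, 9, Player 2 chooses Z. Subgame-perfect outcome: (T, Z) with payoffs (6, 9).
For the simultaneous game, intersect best replies.
Player I's best replies: W→M; X→T; Y→B; Z→T.
Player 2's best replies: T→Y; M→W; B→W.
Only (M, W) has each player best-responding; Nash payoffs (9, 7).
Player I earns 6 sequentially versus 9 at the Nash outcome: worse off.

worse off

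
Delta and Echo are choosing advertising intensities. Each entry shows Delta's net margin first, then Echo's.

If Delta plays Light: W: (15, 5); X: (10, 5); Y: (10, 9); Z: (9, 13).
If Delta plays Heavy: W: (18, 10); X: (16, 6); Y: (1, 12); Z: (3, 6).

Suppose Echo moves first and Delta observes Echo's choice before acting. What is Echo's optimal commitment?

Work backward from Delta's decision.
- W: BR = Heavy, leader payoff 10.
- X: BR = Heavy, leader payoff 6.
- Y: BR = Light, leader payoff 9.
- Z: BR = Light, leader payoff 13.
Echo's induced payoffs are 10, 6, 9, 13, so Echo commits to Z. Subgame-perfect outcome: (Light, Z) with payoffs (9, 13).

Z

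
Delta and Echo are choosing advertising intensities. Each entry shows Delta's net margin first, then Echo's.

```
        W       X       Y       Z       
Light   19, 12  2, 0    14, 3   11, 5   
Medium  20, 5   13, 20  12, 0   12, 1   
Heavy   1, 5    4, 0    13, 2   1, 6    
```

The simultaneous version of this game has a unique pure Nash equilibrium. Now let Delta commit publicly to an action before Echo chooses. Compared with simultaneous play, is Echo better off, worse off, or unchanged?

Echo best-responds to each possible Delta move:
- Light: BR = W, leader payoff 19.
- Medium: BR = X, leader payoff 13.
- Heavy: BR = Z, leader payoff 1.
Among 19, 13, 1, the best is 19 at Light. Subgame-perfect outcome: (Light, W) with payoffs (19, 12).
For the simultaneous game, intersect best replies.
Delta's best replies: W→Medium; X→Medium; Y→Light; Z→Medium.
Echo's best replies: Light→W; Medium→X; Heavy→Z.
The unique mutual best reply is (Medium, X), giving (13, 20).
Echo earns 12 sequentially versus 20 at the Nash outcome: worse off.

worse off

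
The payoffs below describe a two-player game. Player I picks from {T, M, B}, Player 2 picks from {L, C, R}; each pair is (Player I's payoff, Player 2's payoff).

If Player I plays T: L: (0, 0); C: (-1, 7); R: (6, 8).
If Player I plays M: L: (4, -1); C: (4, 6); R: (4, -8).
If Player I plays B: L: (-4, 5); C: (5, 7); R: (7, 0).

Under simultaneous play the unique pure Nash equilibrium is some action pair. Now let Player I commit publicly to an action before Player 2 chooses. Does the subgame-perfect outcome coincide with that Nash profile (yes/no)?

no

Player 2 best-responds to each possible Player I move:
- T → Player 2 plays R (best of 0, 7, 8); Player I gets 6.
- M → Player 2 plays C (best of -1, 6, -8); Player I gets 4.
- B → Player 2 plays C (best of 5, 7, 0); Player I gets 5.
Maximizing over 6, 4, 5, Player I chooses T. Subgame-perfect outcome: (T, R) with payoffs (6, 8).
Under simultaneous play:
Player I's best replies: L→M; C→B; R→B.
Player 2's best replies: T→R; M→C; B→C.
Only (B, C) has each player best-responding; Nash payoffs (5, 7).
Sequential outcome (T, R) differs from the Nash profile (B, C).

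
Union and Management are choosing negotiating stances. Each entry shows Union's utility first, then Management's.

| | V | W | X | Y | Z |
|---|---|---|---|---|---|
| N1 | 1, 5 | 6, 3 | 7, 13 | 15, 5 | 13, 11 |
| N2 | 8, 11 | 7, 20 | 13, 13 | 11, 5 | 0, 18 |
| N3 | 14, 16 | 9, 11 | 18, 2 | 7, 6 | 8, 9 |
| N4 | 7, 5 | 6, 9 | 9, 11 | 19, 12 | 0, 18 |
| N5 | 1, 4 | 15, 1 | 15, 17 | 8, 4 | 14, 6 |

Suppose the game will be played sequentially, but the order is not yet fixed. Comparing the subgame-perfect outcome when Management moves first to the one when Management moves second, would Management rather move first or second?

second

If Union leads: Management's best replies are N1→X, N2→W, N3→V, N4→Z, N5→X; Union's induced payoffs 7, 7, 14, 0, 15; outcome (N5, X), payoffs (15, 17).
If Management leads: Union's best replies are V→N3, W→N5, X→N3, Y→N4, Z→N5; Management's induced payoffs 16, 1, 2, 12, 6; outcome (N3, V), payoffs (14, 16).
Management gets 16 moving first and 17 moving second, so Management prefers to move second.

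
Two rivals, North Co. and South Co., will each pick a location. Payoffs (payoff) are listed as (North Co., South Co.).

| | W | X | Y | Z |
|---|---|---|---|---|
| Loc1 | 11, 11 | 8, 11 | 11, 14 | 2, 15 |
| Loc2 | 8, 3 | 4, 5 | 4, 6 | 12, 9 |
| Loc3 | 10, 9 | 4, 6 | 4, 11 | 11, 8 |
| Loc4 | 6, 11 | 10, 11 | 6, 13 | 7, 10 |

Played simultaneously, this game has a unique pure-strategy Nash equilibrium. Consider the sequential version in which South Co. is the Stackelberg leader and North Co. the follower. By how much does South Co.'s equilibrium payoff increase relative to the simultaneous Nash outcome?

5

Work backward from North Co.'s decision.
- W → North Co. plays Loc1 (best of 11, 8, 10, 6); South Co. gets 11.
- X → North Co. plays Loc4 (best of 8, 4, 4, 10); South Co. gets 11.
- Y → North Co. plays Loc1 (best of 11, 4, 4, 6); South Co. gets 14.
- Z → North Co. plays Loc2 (best of 2, 12, 11, 7); South Co. gets 9.
South Co.'s induced payoffs are 11, 11, 14, 9, so South Co. commits to Y. Subgame-perfect outcome: (Loc1, Y) with payoffs (11, 14).
For the simultaneous game, intersect best replies.
North Co.'s best replies: W→Loc1; X→Loc4; Y→Loc1; Z→Loc2.
South Co.'s best replies: Loc1→Z; Loc2→Z; Loc3→Y; Loc4→Y.
The unique mutual best reply is (Loc2, Z), giving (12, 9).
South Co.'s commitment gain: 14 − 9 = 5.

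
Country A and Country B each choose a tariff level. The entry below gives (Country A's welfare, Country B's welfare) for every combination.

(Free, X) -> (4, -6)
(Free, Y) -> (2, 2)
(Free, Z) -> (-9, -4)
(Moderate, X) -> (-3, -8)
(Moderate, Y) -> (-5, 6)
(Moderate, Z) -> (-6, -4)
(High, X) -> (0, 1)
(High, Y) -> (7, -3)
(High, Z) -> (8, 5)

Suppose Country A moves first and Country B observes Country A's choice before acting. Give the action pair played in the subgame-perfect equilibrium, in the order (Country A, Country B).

Work backward from Country B's decision.
- Free → Country B plays Y (best of -6, 2, -4); Country A gets 2.
- Moderate → Country B plays Y (best of -8, 6, -4); Country A gets -5.
- High → Country B plays Z (best of 1, -3, 5); Country A gets 8.
Country A's induced payoffs are 2, -5, 8, so Country A commits to High. Subgame-perfect outcome: (High, Z) with payoffs (8, 5).

(High, Z)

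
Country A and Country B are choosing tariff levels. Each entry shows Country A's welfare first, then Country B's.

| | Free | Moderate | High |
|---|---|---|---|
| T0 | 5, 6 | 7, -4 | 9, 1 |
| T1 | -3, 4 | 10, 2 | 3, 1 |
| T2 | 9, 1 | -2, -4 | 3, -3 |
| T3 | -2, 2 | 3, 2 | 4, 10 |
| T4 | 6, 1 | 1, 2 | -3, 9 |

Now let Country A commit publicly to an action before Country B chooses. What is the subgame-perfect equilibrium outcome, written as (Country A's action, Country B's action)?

Country B best-responds to each possible Country A move:
- T0: BR = Free, leader payoff 5.
- T1: BR = Free, leader payoff -3.
- T2: BR = Free, leader payoff 9.
- T3: BR = High, leader payoff 4.
- T4: BR = High, leader payoff -3.
Country A's induced payoffs are 5, -3, 9, 4, -3, so Country A commits to T2. Subgame-perfect outcome: (T2, Free) with payoffs (9, 1).

(T2, Free)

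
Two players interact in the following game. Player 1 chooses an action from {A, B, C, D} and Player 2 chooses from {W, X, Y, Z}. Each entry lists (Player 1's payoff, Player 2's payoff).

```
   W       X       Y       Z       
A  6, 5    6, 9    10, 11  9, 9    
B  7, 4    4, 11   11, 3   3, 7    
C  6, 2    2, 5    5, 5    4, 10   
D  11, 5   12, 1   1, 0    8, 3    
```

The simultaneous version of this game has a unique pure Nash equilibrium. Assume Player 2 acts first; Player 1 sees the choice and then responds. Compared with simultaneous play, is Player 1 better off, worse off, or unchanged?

worse off

Work backward from Player 1's decision.
- W: Player 1 compares 6, 7, 6, 11 and picks D; Player 2 would get 5.
- X: Player 1 compares 6, 4, 2, 12 and picks D; Player 2 would get 1.
- Y: Player 1 compares 10, 11, 5, 1 and picks B; Player 2 would get 3.
- Z: Player 1 compares 9, 3, 4, 8 and picks A; Player 2 would get 9.
Player 2's induced payoffs are 5, 1, 3, 9, so Player 2 commits to Z. Subgame-perfect outcome: (A, Z) with payoffs (9, 9).
Now find the simultaneous Nash equilibrium.
Player 1's best replies: W→D; X→D; Y→B; Z→A.
Player 2's best replies: A→Y; B→X; C→Z; D→W.
Only (D, W) has each player best-responding; Nash payoffs (11, 5).
Player 1 earns 9 sequentially versus 11 at the Nash outcome: worse off.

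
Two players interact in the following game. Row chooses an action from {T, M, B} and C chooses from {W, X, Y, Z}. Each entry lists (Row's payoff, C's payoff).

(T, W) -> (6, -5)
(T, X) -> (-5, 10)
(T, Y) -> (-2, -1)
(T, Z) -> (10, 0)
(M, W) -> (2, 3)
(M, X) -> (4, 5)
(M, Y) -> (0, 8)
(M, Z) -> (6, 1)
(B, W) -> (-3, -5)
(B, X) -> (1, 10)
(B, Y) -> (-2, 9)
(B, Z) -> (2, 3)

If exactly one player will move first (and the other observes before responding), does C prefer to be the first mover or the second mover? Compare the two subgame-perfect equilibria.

If Row leads: C's best replies are T→X, M→Y, B→X; Row's induced payoffs -5, 0, 1; outcome (B, X), payoffs (1, 10).
If C leads: Row's best replies are W→T, X→M, Y→M, Z→T; C's induced payoffs -5, 5, 8, 0; outcome (M, Y), payoffs (0, 8).
C gets 8 moving first and 10 moving second, so C prefers to move second.

second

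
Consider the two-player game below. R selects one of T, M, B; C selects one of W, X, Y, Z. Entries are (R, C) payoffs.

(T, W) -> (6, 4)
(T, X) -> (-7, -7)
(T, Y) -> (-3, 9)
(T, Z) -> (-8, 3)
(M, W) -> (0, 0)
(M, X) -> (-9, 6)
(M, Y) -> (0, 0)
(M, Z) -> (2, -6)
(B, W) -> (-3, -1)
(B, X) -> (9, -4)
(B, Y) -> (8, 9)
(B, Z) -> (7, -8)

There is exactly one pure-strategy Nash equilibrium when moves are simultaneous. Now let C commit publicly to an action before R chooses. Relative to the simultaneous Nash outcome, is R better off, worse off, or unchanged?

unchanged

R best-responds to each possible C move:
- W: BR = T, leader payoff 4.
- X: BR = B, leader payoff -4.
- Y: BR = B, leader payoff 9.
- Z: BR = B, leader payoff -8.
C's induced payoffs are 4, -4, 9, -8, so C commits to Y. Subgame-perfect outcome: (B, Y) with payoffs (8, 9).
For the simultaneous game, intersect best replies.
R's best replies: W→T; X→B; Y→B; Z→B.
C's best replies: T→Y; M→X; B→Y.
The unique mutual best reply is (B, Y), giving (8, 9).
R earns 8 sequentially versus 8 at the Nash outcome: unchanged.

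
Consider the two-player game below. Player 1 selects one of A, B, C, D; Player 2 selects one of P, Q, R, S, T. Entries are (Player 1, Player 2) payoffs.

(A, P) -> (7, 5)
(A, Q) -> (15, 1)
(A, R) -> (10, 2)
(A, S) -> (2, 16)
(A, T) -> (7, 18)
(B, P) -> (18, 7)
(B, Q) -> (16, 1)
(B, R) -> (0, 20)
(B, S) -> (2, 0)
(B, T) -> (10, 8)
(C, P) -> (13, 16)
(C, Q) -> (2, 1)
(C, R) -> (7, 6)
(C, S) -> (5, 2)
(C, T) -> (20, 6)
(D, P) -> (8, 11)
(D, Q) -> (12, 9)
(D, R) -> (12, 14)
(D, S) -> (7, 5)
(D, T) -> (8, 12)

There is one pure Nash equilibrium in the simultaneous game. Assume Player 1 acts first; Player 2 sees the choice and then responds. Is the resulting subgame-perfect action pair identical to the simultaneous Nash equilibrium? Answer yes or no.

Solve by backward induction (Player 1 leads).
- A: BR = T, leader payoff 7.
- B: BR = R, leader payoff 0.
- C: BR = P, leader payoff 13.
- D: BR = R, leader payoff 12.
Player 1's induced payoffs are 7, 0, 13, 12, so Player 1 commits to C. Subgame-perfect outcome: (C, P) with payoffs (13, 16).
For the simultaneous game, intersect best replies.
Player 1's best replies: P→B; Q→B; R→D; S→D; T→C.
Player 2's best replies: A→T; B→R; C→P; D→R.
The unique mutual best reply is (D, R), giving (12, 14).
Sequential outcome (C, P) differs from the Nash profile (D, R).

no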